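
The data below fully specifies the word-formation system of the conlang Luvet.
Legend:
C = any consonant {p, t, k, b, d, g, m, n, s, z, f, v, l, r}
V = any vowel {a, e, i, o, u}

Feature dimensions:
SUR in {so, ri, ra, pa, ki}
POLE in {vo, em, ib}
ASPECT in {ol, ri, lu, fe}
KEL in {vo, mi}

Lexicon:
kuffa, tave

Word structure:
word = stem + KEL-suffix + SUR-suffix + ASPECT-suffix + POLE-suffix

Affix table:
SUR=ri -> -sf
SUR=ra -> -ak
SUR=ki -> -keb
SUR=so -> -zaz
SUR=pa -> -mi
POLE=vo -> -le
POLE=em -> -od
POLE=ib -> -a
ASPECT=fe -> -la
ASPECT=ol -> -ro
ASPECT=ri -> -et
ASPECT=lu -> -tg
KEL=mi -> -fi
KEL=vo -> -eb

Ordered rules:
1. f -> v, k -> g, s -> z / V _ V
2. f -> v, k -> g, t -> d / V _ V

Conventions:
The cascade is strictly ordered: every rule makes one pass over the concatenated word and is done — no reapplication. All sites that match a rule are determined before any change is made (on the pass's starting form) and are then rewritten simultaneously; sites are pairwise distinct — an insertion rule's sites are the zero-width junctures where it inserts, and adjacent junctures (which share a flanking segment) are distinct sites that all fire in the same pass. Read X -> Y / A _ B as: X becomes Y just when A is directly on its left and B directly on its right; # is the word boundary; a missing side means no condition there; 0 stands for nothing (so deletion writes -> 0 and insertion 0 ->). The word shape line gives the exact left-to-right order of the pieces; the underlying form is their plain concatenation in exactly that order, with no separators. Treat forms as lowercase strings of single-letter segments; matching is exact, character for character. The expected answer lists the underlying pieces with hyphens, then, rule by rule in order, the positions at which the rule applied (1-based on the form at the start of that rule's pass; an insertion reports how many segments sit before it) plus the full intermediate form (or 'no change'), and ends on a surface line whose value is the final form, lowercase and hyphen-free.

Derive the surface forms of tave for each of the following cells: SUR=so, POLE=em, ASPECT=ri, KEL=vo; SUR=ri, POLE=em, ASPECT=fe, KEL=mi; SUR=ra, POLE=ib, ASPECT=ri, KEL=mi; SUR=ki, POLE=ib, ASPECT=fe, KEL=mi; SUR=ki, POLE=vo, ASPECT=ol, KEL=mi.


cell SUR=so, POLE=em, ASPECT=ri, KEL=vo:
underlying: tave-eb-zaz-et-od
1. f -> v, k -> g, s -> z / V _ V: no change
2. f -> v, k -> g, t -> d / V _ V: fires at position(s) 11: taveebzazedod
surface: taveebzazedod

cell SUR=ri, POLE=em, ASPECT=fe, KEL=mi:
underlying: tave-fi-sf-la-od
1. f -> v, k -> g, s -> z / V _ V: fires at position(s) 5: tavevisflaod
2. f -> v, k -> g, t -> d / V _ V: no change
surface: tavevisflaod

cell SUR=ra, POLE=ib, ASPECT=ri, KEL=mi:
underlying: tave-fi-ak-et-a
1. f -> v, k -> g, s -> z / V _ V: fires at position(s) 5, 8: taveviageta
2. f -> v, k -> g, t -> d / V _ V: fires at position(s) 10: taveviageda
surface: taveviageda

cell SUR=ki, POLE=ib, ASPECT=fe, KEL=mi:
underlying: tave-fi-keb-la-a
1. f -> v, k -> g, s -> z / V _ V: fires at position(s) 5, 7: tavevigeblaa
2. f -> v, k -> g, t -> d / V _ V: no change
surface: tavevigeblaa

cell SUR=ki, POLE=vo, ASPECT=ol, KEL=mi:
underlying: tave-fi-keb-ro-le
1. f -> v, k -> g, s -> z / V _ V: fires at position(s) 5, 7: tavevigebrole
2. f -> v, k -> g, t -> d / V _ V: no change
surface: tavevigebrole


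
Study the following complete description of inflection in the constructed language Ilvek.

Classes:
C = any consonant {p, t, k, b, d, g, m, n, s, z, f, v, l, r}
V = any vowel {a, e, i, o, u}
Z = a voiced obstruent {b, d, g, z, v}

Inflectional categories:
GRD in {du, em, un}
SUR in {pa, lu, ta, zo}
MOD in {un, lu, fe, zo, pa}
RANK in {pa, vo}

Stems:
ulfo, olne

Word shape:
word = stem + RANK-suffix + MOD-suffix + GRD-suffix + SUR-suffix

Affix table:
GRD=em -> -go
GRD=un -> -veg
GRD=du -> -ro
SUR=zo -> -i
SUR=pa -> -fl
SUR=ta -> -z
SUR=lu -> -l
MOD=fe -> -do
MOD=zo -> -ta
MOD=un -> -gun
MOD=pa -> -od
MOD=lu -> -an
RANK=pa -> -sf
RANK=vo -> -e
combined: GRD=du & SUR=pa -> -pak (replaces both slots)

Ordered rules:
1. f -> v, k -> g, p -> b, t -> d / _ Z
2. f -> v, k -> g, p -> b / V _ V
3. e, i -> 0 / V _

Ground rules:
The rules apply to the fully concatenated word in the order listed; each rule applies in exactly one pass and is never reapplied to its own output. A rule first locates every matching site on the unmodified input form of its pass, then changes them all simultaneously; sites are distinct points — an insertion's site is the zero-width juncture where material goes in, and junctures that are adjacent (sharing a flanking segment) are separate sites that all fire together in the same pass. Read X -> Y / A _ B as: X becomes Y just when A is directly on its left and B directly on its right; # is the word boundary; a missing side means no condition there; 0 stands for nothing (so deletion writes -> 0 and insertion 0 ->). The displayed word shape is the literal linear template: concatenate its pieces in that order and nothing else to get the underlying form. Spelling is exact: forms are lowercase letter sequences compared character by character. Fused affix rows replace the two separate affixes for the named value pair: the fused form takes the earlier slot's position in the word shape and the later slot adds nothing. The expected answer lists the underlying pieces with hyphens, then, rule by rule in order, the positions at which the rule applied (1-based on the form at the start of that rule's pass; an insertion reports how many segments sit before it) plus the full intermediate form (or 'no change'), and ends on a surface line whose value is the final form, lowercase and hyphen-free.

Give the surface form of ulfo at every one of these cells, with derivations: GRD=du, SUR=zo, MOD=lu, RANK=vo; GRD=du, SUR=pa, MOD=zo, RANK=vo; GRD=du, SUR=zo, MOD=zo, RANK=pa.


cell GRD=du, SUR=zo, MOD=lu, RANK=vo:
underlying: ulfo-e-an-ro-i
1. f -> v, k -> g, p -> b, t -> d / _ Z: no change
2. f -> v, k -> g, p -> b / V _ V: no change
3. e, i -> 0 / V _: fires at position(s) 5, 10: ulfoanro
surface: ulfoanro

cell GRD=du, SUR=pa, MOD=zo, RANK=vo:
underlying: ulfo-e-ta-pak
1. f -> v, k -> g, p -> b, t -> d / _ Z: no change
2. f -> v, k -> g, p -> b / V _ V: fires at position(s) 8: ulfoetabak
3. e, i -> 0 / V _: fires at position(s) 5: ulfotabak
surface: ulfotabak

cell GRD=du, SUR=zo, MOD=zo, RANK=pa:
underlying: ulfo-sf-ta-ro-i
1. f -> v, k -> g, p -> b, t -> d / _ Z: no change
2. f -> v, k -> g, p -> b / V _ V: no change
3. e, i -> 0 / V _: fires at position(s) 11: ulfosftaro
surface: ulfosftaro


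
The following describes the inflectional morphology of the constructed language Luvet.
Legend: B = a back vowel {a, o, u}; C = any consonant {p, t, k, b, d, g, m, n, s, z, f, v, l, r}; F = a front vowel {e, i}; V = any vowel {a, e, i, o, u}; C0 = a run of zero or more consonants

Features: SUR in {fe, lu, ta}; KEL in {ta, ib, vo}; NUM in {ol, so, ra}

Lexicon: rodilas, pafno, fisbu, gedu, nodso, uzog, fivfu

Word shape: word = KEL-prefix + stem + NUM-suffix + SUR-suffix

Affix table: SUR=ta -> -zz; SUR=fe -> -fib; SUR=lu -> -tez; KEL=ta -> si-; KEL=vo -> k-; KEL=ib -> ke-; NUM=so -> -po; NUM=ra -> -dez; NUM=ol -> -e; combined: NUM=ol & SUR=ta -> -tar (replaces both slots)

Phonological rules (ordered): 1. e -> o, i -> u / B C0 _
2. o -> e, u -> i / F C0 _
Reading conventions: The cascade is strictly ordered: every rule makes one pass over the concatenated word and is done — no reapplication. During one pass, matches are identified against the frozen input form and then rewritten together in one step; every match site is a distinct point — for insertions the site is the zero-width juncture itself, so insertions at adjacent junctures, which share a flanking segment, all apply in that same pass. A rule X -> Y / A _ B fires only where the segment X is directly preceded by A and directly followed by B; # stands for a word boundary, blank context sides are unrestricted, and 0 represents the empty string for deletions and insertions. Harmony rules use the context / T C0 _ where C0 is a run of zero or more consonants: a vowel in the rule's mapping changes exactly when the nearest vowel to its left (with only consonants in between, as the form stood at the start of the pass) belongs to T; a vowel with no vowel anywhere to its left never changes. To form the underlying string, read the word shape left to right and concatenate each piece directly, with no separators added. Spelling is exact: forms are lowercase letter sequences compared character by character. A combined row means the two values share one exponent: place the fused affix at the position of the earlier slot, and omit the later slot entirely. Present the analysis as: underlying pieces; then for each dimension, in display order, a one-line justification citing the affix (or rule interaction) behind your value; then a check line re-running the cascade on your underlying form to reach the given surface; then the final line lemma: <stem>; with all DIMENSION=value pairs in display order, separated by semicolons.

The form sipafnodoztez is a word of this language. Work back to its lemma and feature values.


underlying: si-pafno-dez-tez
SUR=lu - signalled by the affix -tez
KEL=ta - signalled by the affix si-
NUM=ra - signalled by the affix -dez
check: sipafnodeztez -> sipafnodoztez -> sipafnodoztez
lemma: pafno; SUR=lu; KEL=ta; NUM=ra


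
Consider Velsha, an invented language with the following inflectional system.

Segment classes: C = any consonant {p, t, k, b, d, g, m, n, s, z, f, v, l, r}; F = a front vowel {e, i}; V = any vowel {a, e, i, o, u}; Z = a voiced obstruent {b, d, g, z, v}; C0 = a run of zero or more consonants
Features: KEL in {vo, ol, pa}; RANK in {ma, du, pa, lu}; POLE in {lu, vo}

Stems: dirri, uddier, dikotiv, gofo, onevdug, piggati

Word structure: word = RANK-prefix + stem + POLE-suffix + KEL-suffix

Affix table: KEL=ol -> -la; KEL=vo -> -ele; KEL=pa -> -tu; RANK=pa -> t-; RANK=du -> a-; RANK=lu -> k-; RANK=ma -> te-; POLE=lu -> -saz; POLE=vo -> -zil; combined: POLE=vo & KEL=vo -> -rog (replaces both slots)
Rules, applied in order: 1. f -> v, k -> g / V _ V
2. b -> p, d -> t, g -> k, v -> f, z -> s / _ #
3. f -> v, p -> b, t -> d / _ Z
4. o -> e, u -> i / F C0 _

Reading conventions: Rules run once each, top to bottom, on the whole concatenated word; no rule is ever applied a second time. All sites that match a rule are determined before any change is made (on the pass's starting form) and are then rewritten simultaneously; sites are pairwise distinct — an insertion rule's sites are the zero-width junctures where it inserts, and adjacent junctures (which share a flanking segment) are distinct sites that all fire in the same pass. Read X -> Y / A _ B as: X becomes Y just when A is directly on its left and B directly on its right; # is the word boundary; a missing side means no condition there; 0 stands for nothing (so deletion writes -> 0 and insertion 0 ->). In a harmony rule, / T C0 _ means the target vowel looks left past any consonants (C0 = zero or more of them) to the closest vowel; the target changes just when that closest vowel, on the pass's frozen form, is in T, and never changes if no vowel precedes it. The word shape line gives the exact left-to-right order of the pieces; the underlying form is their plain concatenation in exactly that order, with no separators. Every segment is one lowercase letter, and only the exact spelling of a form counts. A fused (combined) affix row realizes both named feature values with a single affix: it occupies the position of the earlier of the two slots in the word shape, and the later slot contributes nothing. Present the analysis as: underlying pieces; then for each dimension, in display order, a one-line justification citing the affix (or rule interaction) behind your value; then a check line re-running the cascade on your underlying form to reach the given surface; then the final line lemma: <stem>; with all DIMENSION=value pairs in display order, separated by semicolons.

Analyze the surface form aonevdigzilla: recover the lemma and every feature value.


underlying: a-onevdug-zil-la
KEL=ol - signalled by the affix -la
RANK=du - signalled by the affix a-
POLE=vo - signalled by the affix -zil
check: aonevdugzilla -> aonevdugzilla -> aonevdugzilla -> aonevdugzilla -> aonevdigzilla
lemma: onevdug; KEL=ol; RANK=du; POLE=vo


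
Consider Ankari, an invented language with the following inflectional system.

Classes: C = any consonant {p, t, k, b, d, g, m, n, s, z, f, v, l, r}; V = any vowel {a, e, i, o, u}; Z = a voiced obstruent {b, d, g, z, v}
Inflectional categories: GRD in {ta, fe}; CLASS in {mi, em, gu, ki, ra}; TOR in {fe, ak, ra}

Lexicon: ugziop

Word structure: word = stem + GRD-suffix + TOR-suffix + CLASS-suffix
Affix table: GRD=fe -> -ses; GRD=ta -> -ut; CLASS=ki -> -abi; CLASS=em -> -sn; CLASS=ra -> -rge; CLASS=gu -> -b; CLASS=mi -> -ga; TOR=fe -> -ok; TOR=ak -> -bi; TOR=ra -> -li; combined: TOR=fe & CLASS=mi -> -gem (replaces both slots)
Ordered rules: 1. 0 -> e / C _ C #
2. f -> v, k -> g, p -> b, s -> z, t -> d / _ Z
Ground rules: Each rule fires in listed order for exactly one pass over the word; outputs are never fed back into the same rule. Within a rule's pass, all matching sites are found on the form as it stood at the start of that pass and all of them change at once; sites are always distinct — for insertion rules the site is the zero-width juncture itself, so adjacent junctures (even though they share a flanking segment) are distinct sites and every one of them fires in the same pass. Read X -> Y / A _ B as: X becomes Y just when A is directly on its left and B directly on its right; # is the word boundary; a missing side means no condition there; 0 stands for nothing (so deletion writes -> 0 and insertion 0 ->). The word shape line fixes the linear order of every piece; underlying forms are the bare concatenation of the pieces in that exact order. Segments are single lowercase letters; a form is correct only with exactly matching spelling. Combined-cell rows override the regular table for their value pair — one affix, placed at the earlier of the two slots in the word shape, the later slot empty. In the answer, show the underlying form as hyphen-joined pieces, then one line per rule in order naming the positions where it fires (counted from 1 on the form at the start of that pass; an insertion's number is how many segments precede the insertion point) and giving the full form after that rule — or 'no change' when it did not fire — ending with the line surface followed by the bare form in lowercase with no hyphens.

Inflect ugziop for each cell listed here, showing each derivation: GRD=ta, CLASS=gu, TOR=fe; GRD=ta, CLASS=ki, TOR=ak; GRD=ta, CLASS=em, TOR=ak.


cell GRD=ta, CLASS=gu, TOR=fe:
underlying: ugziop-ut-ok-b
1. 0 -> e / C _ C #: inserts after position(s) 10: ugzioputokeb
2. f -> v, k -> g, p -> b, s -> z, t -> d / _ Z: no change
surface: ugzioputokeb

cell GRD=ta, CLASS=ki, TOR=ak:
underlying: ugziop-ut-bi-abi
1. 0 -> e / C _ C #: no change
2. f -> v, k -> g, p -> b, s -> z, t -> d / _ Z: fires at position(s) 8: ugziopudbiabi
surface: ugziopudbiabi

cell GRD=ta, CLASS=em, TOR=ak:
underlying: ugziop-ut-bi-sn
1. 0 -> e / C _ C #: inserts after position(s) 11: ugzioputbisen
2. f -> v, k -> g, p -> b, s -> z, t -> d / _ Z: fires at position(s) 8: ugziopudbisen
surface: ugziopudbisen


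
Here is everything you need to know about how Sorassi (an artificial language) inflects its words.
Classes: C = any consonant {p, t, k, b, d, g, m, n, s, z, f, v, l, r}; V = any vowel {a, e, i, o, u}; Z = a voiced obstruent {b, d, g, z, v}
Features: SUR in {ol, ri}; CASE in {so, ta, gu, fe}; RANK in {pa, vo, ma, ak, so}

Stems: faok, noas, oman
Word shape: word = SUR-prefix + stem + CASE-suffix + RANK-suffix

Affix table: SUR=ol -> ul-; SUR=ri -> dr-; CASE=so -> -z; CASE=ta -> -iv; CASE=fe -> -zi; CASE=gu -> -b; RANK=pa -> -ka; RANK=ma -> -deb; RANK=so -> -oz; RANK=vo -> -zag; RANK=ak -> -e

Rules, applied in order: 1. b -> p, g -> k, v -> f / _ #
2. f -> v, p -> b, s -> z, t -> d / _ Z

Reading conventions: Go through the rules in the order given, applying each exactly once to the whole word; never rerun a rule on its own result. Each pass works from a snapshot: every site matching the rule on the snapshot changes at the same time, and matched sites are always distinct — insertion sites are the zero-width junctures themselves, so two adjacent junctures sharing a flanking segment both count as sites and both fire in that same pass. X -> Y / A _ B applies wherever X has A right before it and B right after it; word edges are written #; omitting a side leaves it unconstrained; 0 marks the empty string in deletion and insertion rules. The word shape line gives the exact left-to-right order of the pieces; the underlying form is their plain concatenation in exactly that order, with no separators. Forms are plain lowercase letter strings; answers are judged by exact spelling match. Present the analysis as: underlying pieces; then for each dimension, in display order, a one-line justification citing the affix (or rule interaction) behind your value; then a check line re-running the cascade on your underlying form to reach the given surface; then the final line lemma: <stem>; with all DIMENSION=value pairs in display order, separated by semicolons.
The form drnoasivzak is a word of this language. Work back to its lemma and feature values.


underlying: dr-noas-iv-zag
SUR=ri - signalled by the affix dr-
CASE=ta - signalled by the affix -iv
RANK=vo - signalled by the affix -zag
check: drnoasivzag -> drnoasivzak -> drnoasivzak
lemma: noas; SUR=ri; CASE=ta; RANK=vo


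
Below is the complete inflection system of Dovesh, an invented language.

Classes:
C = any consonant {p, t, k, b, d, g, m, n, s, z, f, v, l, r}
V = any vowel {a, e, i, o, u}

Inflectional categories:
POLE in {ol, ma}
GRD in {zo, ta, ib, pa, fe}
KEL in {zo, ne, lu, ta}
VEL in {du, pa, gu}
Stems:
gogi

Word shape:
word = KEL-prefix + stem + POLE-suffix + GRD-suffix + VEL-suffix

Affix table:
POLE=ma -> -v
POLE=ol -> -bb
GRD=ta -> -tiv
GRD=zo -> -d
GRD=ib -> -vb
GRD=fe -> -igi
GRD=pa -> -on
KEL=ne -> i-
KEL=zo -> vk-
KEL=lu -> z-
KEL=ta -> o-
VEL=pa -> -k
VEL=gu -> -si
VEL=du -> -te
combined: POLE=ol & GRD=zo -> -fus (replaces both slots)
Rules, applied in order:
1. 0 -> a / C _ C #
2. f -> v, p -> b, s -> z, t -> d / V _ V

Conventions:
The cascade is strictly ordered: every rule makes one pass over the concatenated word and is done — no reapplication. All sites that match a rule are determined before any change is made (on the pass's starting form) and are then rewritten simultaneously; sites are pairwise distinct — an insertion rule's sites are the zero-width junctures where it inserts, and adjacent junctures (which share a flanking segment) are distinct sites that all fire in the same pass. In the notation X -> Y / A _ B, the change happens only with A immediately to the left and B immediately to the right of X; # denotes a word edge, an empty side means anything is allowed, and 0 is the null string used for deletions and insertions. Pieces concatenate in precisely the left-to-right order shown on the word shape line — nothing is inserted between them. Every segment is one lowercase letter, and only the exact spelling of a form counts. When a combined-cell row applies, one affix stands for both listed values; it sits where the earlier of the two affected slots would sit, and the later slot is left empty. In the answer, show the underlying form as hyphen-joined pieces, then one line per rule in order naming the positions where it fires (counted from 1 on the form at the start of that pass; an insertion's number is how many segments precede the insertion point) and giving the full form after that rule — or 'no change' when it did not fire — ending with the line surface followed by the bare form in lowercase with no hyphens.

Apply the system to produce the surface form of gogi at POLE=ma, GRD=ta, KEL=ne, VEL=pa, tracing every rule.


underlying: i-gogi-v-tiv-k
1. 0 -> a / C _ C #: inserts after position(s) 9: igogivtivak
2. f -> v, p -> b, s -> z, t -> d / V _ V: no change
surface: igogivtivak


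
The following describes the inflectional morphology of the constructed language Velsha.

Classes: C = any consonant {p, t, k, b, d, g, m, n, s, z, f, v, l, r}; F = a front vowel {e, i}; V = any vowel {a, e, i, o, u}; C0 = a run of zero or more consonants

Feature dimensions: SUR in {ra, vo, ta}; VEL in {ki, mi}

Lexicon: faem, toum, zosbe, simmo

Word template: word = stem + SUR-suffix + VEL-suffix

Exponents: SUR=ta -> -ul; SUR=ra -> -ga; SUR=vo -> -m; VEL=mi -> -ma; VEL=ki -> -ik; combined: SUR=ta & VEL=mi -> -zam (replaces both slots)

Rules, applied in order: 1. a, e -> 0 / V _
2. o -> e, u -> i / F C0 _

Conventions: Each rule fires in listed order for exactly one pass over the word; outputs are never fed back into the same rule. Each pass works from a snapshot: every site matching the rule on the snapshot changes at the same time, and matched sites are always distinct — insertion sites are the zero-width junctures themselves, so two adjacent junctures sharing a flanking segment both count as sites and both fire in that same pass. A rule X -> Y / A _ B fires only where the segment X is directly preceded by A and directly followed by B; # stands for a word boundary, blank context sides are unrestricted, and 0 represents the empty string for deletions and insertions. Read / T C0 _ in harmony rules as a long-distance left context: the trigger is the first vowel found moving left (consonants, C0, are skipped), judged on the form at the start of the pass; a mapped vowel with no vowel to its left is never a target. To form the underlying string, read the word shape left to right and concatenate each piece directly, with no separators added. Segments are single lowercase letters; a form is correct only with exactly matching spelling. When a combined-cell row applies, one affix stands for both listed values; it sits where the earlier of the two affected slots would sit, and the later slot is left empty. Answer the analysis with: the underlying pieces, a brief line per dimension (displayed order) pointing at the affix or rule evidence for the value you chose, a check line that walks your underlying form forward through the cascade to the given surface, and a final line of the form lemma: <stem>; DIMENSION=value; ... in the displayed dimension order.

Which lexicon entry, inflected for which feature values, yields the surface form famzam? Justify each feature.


underlying: faem-zam
SUR=ta - signalled by the combined affix row
VEL=mi - signalled by the combined affix row
check: faemzam -> famzam -> famzam
lemma: faem; SUR=ta; VEL=mi


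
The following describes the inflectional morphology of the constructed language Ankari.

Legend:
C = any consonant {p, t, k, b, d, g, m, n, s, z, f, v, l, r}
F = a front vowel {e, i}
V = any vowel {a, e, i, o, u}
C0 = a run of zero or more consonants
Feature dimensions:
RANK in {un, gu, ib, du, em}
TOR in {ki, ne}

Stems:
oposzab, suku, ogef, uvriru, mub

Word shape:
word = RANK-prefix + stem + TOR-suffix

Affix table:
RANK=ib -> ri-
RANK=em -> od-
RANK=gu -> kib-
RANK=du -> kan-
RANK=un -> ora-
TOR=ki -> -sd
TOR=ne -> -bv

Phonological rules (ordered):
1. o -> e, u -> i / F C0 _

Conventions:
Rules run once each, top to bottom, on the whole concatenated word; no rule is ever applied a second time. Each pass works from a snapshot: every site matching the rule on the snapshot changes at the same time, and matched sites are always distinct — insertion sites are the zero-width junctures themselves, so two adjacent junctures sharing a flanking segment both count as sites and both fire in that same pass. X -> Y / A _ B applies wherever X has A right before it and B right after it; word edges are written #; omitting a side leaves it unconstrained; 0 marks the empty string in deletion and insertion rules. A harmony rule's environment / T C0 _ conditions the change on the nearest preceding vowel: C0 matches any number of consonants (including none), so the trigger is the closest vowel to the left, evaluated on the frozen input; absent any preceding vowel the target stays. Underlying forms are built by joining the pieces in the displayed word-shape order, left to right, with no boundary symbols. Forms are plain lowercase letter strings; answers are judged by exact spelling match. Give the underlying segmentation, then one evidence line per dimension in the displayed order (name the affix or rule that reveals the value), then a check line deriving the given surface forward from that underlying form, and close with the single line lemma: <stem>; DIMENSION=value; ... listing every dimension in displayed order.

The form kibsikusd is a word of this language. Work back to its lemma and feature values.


underlying: kib-suku-sd
RANK=gu - signalled by the affix kib-
TOR=ki - signalled by the affix -sd
check: kibsukusd -> kibsikusd
lemma: suku; RANK=gu; TOR=ki


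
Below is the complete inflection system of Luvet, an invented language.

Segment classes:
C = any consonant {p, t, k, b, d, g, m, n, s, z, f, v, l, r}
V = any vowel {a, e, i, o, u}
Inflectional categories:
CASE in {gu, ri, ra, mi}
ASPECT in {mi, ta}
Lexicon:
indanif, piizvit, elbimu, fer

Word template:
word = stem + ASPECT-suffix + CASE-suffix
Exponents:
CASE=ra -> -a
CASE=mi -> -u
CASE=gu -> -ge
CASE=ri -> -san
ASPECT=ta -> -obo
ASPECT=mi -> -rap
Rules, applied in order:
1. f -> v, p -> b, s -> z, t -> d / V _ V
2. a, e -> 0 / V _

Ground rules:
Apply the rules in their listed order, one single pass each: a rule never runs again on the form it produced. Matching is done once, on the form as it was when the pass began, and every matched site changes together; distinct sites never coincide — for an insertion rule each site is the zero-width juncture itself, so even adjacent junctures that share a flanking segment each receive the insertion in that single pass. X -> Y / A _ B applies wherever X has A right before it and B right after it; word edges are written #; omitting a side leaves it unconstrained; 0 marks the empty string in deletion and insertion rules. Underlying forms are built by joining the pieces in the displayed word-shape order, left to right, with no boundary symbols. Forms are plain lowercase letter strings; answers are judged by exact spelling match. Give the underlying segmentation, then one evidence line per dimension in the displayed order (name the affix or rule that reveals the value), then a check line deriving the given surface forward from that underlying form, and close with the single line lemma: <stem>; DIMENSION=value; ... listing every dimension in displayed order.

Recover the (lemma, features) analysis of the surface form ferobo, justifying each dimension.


underlying: fer-obo-a
CASE=ra - signalled by the affix -a
ASPECT=ta - signalled by the affix -obo
check: feroboa -> feroboa -> ferobo
lemma: fer; CASE=ra; ASPECT=ta


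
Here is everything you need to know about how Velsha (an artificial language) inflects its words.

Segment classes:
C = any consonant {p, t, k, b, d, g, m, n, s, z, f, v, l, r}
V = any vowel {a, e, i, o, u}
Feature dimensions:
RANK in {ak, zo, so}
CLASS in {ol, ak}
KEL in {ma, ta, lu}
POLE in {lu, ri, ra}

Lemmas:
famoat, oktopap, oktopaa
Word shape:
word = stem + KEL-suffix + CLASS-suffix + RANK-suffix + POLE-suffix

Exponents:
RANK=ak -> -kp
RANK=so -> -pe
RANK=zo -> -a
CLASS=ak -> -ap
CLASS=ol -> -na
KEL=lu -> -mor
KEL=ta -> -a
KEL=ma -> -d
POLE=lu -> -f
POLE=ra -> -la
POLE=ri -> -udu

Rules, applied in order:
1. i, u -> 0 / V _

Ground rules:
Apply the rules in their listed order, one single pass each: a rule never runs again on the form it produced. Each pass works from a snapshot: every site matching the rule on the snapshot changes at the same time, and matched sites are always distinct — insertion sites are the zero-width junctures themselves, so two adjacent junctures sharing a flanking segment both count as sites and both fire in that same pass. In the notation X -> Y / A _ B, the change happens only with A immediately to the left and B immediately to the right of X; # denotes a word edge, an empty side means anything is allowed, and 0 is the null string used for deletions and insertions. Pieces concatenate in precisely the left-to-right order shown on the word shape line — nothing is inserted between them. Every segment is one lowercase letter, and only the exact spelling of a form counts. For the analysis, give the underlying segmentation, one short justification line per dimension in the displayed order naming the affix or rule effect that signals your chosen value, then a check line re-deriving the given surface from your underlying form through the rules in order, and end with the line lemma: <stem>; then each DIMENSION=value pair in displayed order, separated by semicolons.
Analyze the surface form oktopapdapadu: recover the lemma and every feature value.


underlying: oktopap-d-ap-a-udu
RANK=zo - signalled by the affix -a
CLASS=ak - signalled by the affix -ap
KEL=ma - signalled by the affix -d
POLE=ri - signalled by the affix -udu
check: oktopapdapaudu -> oktopapdapadu
lemma: oktopap; RANK=zo; CLASS=ak; KEL=ma; POLE=ri


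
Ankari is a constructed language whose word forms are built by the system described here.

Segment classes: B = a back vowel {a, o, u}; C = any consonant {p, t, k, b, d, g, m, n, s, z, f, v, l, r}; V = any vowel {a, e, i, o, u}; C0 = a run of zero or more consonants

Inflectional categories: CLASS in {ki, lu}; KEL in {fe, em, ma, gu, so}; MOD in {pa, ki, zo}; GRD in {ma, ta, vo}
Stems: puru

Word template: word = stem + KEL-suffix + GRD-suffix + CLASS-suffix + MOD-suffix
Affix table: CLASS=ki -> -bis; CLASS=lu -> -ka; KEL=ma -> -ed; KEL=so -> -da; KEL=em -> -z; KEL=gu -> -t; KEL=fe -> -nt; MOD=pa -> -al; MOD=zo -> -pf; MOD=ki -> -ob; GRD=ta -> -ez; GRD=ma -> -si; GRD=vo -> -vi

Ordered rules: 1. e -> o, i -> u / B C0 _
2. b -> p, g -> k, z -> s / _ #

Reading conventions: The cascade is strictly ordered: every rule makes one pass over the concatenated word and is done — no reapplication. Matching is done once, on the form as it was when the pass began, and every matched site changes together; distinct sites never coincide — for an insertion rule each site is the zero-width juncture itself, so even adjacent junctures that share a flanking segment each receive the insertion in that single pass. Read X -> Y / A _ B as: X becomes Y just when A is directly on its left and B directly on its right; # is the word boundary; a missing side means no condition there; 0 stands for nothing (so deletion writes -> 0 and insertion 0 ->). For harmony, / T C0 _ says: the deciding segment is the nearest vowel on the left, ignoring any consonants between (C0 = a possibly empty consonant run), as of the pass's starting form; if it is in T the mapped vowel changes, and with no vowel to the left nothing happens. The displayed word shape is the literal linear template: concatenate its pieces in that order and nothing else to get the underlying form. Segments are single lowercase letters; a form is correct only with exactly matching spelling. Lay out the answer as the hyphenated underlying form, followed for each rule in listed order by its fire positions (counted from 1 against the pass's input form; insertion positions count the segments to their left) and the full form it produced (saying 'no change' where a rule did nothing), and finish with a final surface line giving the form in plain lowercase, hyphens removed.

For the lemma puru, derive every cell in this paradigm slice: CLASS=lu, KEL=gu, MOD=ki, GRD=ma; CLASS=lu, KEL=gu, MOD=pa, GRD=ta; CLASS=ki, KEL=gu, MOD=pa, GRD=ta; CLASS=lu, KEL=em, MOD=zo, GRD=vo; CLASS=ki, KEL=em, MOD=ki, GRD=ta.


cell CLASS=lu, KEL=gu, MOD=ki, GRD=ma:
underlying: puru-t-si-ka-ob
1. e -> o, i -> u / B C0 _: fires at position(s) 7: purutsukaob
2. b -> p, g -> k, z -> s / _ #: fires at position(s) 11: purutsukaop
surface: purutsukaop

cell CLASS=lu, KEL=gu, MOD=pa, GRD=ta:
underlying: puru-t-ez-ka-al
1. e -> o, i -> u / B C0 _: fires at position(s) 6: purutozkaal
2. b -> p, g -> k, z -> s / _ #: no change
surface: purutozkaal

cell CLASS=ki, KEL=gu, MOD=pa, GRD=ta:
underlying: puru-t-ez-bis-al
1. e -> o, i -> u / B C0 _: fires at position(s) 6: purutozbisal
2. b -> p, g -> k, z -> s / _ #: no change
surface: purutozbisal

cell CLASS=lu, KEL=em, MOD=zo, GRD=vo:
underlying: puru-z-vi-ka-pf
1. e -> o, i -> u / B C0 _: fires at position(s) 7: puruzvukapf
2. b -> p, g -> k, z -> s / _ #: no change
surface: puruzvukapf

cell CLASS=ki, KEL=em, MOD=ki, GRD=ta:
underlying: puru-z-ez-bis-ob
1. e -> o, i -> u / B C0 _: fires at position(s) 6: puruzozbisob
2. b -> p, g -> k, z -> s / _ #: fires at position(s) 12: puruzozbisop
surface: puruzozbisop


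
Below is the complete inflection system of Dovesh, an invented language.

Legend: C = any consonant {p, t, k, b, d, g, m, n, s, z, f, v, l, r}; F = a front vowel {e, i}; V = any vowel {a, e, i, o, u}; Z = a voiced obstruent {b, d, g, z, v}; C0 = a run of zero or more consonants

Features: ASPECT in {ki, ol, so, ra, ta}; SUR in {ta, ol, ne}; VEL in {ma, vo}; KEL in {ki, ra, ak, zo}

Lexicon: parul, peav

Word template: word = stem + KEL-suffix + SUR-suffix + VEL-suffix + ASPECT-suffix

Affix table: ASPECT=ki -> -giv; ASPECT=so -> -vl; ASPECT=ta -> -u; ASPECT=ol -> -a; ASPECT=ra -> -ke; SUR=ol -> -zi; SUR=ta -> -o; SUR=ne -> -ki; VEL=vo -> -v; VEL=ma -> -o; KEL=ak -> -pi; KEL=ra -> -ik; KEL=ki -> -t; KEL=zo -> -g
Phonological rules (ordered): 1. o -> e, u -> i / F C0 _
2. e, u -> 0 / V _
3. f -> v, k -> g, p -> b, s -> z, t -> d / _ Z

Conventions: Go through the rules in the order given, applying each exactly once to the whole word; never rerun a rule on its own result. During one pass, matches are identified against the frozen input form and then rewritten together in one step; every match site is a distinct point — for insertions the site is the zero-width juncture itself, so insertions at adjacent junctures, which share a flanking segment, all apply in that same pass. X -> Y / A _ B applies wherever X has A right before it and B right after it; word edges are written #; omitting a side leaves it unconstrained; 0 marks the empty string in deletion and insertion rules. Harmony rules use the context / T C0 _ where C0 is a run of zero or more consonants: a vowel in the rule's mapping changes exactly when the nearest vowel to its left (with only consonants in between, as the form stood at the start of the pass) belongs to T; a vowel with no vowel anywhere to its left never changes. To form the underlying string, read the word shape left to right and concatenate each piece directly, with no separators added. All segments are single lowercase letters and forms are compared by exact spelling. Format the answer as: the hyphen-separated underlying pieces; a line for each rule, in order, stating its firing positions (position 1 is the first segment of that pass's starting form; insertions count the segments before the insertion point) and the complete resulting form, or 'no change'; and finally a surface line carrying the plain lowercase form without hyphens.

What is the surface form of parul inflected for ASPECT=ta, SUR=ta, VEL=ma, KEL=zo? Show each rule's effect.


underlying: parul-g-o-o-u
1. o -> e, u -> i / F C0 _: no change
2. e, u -> 0 / V _: fires at position(s) 9: parulgoo
3. f -> v, k -> g, p -> b, s -> z, t -> d / _ Z: no change
surface: parulgoo


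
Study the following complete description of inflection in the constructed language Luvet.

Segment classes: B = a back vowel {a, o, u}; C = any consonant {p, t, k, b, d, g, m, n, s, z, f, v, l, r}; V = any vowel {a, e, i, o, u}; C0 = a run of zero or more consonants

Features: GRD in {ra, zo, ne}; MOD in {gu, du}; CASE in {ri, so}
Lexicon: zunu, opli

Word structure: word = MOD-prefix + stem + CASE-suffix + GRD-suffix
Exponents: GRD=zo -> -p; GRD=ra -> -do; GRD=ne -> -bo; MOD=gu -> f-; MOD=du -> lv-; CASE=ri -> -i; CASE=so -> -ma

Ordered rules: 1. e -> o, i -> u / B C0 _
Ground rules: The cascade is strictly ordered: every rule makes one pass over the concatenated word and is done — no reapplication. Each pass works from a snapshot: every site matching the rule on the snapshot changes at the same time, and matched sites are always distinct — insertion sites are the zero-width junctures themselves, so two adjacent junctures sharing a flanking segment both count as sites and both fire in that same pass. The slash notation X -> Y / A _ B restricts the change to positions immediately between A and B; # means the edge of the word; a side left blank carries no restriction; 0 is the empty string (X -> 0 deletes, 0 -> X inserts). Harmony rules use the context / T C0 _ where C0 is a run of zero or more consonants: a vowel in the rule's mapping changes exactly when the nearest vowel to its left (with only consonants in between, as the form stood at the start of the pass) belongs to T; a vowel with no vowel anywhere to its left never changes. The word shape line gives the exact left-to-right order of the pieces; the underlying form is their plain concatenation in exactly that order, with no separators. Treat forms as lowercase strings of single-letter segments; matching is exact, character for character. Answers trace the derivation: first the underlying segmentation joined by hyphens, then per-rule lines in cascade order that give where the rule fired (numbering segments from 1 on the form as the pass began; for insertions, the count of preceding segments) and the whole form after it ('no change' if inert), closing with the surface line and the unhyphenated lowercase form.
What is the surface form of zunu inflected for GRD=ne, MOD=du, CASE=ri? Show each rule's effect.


underlying: lv-zunu-i-bo
1. e -> o, i -> u / B C0 _: fires at position(s) 7: lvzunuubo
surface: lvzunuubo


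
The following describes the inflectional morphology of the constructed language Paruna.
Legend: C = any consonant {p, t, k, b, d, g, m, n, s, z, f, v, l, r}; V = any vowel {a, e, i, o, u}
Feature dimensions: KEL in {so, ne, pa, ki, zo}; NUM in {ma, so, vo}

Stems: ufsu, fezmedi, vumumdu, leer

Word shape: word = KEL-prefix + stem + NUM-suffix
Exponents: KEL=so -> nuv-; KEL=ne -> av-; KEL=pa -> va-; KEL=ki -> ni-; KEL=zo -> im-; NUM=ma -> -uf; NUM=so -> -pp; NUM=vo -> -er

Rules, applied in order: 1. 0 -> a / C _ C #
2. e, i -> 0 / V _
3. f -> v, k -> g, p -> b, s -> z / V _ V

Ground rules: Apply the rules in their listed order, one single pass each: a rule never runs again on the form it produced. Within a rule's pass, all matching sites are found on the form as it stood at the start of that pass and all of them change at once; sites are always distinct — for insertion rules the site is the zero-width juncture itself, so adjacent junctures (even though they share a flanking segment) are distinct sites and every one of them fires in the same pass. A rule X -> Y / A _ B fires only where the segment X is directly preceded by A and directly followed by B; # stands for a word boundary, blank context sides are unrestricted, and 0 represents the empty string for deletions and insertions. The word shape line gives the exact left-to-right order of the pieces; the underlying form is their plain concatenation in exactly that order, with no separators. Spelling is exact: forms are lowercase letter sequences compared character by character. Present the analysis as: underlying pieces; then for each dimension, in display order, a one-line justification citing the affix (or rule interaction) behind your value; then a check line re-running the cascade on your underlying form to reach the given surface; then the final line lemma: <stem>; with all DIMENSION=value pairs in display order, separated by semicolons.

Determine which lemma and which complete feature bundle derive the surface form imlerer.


underlying: im-leer-er
KEL=zo - signalled by the affix im-
NUM=vo - signalled by the affix -er
check: imleerer -> imleerer -> imlerer -> imlerer
lemma: leer; KEL=zo; NUM=vo


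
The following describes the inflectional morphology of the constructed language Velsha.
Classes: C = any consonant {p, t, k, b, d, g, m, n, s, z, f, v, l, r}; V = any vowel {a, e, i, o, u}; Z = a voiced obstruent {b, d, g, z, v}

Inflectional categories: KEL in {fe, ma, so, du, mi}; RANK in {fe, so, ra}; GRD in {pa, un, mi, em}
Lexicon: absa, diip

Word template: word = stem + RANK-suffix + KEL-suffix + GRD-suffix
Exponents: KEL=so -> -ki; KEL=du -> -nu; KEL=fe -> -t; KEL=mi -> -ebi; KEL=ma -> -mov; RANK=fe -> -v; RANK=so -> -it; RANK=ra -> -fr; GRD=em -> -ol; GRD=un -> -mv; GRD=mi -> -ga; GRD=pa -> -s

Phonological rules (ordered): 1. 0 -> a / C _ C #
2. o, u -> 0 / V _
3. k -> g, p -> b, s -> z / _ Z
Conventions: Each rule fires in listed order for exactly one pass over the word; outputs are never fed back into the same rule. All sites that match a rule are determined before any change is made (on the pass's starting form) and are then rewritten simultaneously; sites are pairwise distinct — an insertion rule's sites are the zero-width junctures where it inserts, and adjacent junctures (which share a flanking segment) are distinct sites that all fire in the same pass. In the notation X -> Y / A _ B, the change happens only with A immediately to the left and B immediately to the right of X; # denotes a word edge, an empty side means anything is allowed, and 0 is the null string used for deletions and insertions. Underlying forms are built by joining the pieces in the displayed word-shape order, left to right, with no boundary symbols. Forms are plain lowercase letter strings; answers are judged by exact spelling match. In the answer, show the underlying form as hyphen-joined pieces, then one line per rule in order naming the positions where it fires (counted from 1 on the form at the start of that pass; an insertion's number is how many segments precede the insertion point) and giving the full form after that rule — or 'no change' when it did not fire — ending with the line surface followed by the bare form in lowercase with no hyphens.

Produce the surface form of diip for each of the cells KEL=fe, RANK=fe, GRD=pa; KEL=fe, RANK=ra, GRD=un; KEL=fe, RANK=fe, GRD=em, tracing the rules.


cell KEL=fe, RANK=fe, GRD=pa:
underlying: diip-v-t-s
1. 0 -> a / C _ C #: inserts after position(s) 6: diipvtas
2. o, u -> 0 / V _: no change
3. k -> g, p -> b, s -> z / _ Z: fires at position(s) 4: diibvtas
surface: diibvtas

cell KEL=fe, RANK=ra, GRD=un:
underlying: diip-fr-t-mv
1. 0 -> a / C _ C #: inserts after position(s) 8: diipfrtmav
2. o, u -> 0 / V _: no change
3. k -> g, p -> b, s -> z / _ Z: no change
surface: diipfrtmav

cell KEL=fe, RANK=fe, GRD=em:
underlying: diip-v-t-ol
1. 0 -> a / C _ C #: no change
2. o, u -> 0 / V _: no change
3. k -> g, p -> b, s -> z / _ Z: fires at position(s) 4: diibvtol
surface: diibvtol
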